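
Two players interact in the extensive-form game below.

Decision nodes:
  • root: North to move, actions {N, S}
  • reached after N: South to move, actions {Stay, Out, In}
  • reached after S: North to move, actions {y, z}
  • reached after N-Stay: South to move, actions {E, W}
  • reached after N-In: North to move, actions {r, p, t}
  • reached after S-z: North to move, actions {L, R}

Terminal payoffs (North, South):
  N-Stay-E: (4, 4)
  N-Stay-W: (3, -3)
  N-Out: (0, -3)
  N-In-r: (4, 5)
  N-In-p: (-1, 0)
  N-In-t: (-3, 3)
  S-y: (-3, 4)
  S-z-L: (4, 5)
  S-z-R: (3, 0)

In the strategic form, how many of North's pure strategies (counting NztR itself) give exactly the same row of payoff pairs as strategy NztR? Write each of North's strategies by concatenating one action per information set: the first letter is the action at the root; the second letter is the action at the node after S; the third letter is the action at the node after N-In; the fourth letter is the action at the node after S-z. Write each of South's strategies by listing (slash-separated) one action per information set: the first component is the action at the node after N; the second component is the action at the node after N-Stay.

4

Row for NztR (columns Stay/E, Stay/W, Out/E, Out/W, In/E, In/W): (4,4) (3,-3) (0,-3) (0,-3) (-3,3) (-3,3).
Under NztR, North's choice at the node after S and at the node after S-z can never be reached regardless of what South does, so varying those choices leaves every outcome unchanged.
Holding the reachable choices fixed and varying the unreachable ones freely already gives 2 × 2 = 4 equivalent strategies.
No other strategy reproduces this row, so those 4 are the full class: NytL, NytR, NztL, NztR.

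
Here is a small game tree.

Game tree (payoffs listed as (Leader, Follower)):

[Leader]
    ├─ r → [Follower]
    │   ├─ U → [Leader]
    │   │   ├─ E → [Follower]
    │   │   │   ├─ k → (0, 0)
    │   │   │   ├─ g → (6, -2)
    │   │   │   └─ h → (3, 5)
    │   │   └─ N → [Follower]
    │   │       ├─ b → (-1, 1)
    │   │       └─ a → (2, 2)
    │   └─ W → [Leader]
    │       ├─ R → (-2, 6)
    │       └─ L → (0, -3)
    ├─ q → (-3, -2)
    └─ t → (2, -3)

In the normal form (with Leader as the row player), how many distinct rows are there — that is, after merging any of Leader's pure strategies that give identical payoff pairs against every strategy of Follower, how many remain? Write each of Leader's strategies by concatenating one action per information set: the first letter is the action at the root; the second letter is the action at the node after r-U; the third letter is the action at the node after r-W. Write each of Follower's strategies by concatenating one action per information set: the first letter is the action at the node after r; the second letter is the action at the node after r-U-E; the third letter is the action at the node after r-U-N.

6

Leader has 12 pure strategies: rER, rEL, rNR, rNL, qER, qEL, qNR, qNL, tER, tEL, tNR, tNL. Columns: Ukb, Uka, Ugb, Uga, Uhb, Uha, Wkb, Wka, Wgb, Wga, Whb, Wha.
{rER} → row (0,0) (0,0) (6,-2) (6,-2) (3,5) (3,5) (-2,6) (-2,6) (-2,6) (-2,6) (-2,6) (-2,6)
{rEL} → row (0,0) (0,0) (6,-2) (6,-2) (3,5) (3,5) (0,-3) (0,-3) (0,-3) (0,-3) (0,-3) (0,-3)
{rNR} → row (-1,1) (2,2) (-1,1) (2,2) (-1,1) (2,2) (-2,6) (-2,6) (-2,6) (-2,6) (-2,6) (-2,6)
{rNL} → row (-1,1) (2,2) (-1,1) (2,2) (-1,1) (2,2) (0,-3) (0,-3) (0,-3) (0,-3) (0,-3) (0,-3)
{qER, qEL, qNR, qNL} → row (-3,-2) (-3,-2) (-3,-2) (-3,-2) (-3,-2) (-3,-2) (-3,-2) (-3,-2) (-3,-2) (-3,-2) (-3,-2) (-3,-2)
{tER, tEL, tNR, tNL} → row (2,-3) (2,-3) (2,-3) (2,-3) (2,-3) (2,-3) (2,-3) (2,-3) (2,-3) (2,-3) (2,-3) (2,-3)
That's 6 distinct rows out of 12 strategies.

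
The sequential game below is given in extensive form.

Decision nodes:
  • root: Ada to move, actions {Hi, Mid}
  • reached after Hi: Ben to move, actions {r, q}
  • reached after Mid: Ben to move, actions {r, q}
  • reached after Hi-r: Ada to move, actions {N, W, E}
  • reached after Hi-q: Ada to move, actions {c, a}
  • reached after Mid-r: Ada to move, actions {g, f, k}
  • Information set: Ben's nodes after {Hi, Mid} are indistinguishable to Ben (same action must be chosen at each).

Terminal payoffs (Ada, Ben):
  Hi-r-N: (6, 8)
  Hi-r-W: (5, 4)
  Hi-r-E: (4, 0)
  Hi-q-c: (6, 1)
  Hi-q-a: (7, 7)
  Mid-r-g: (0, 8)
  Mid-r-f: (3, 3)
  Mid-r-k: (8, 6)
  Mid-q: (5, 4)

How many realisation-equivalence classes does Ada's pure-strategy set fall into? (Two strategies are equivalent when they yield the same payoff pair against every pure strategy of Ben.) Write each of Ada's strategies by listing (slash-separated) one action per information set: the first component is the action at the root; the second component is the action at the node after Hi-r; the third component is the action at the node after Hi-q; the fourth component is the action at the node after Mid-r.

Ada has 36 pure strategies: Hi/N/c/g, Hi/N/c/f, Hi/N/c/k, Hi/N/a/g, Hi/N/a/f, Hi/N/a/k, Hi/W/c/g, Hi/W/c/f, Hi/W/c/k, Hi/W/a/g, Hi/W/a/f, Hi/W/a/k, Hi/E/c/g, Hi/E/c/f, Hi/E/c/k, Hi/E/a/g, Hi/E/a/f, Hi/E/a/k, Mid/N/c/g, Mid/N/c/f, Mid/N/c/k, Mid/N/a/g, Mid/N/a/f, Mid/N/a/k, Mid/W/c/g, Mid/W/c/f, Mid/W/c/k, Mid/W/a/g, Mid/W/a/f, Mid/W/a/k, Mid/E/c/g, Mid/E/c/f, Mid/E/c/k, Mid/E/a/g, Mid/E/a/f, Mid/E/a/k. Columns: r, q.
{Hi/N/c/g, Hi/N/c/f, Hi/N/c/k} → row (6,8) (6,1)
{Hi/N/a/g, Hi/N/a/f, Hi/N/a/k} → row (6,8) (7,7)
{Hi/W/c/g, Hi/W/c/f, Hi/W/c/k} → row (5,4) (6,1)
{Hi/W/a/g, Hi/W/a/f, Hi/W/a/k} → row (5,4) (7,7)
{Hi/E/c/g, Hi/E/c/f, Hi/E/c/k} → row (4,0) (6,1)
{Hi/E/a/g, Hi/E/a/f, Hi/E/a/k} → row (4,0) (7,7)
{Mid/N/c/g, Mid/N/a/g, Mid/W/c/g, Mid/W/a/g, Mid/E/c/g, Mid/E/a/g} → row (0,8) (5,4)
{Mid/N/c/f, Mid/N/a/f, Mid/W/c/f, Mid/W/a/f, Mid/E/c/f, Mid/E/a/f} → row (3,3) (5,4)
{Mid/N/c/k, Mid/N/a/k, Mid/W/c/k, Mid/W/a/k, Mid/E/c/k, Mid/E/a/k} → row (8,6) (5,4)
That's 9 distinct rows out of 36 strategies.

9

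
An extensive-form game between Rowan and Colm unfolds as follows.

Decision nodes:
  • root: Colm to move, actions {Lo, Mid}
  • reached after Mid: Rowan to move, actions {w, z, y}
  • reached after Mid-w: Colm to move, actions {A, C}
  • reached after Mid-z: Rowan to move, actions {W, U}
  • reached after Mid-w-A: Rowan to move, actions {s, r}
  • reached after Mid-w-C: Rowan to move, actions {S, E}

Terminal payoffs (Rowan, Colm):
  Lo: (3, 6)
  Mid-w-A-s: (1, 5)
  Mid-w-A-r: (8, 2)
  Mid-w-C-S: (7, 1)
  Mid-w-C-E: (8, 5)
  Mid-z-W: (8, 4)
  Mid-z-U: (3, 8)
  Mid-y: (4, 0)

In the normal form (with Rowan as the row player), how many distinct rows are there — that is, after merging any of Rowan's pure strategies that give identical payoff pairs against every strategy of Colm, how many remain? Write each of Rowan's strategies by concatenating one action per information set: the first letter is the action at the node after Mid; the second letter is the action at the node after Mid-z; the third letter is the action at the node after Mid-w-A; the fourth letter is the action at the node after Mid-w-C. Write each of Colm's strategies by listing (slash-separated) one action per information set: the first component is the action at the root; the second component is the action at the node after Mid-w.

7

Rowan has 24 pure strategies: wWsS, wWsE, wWrS, wWrE, wUsS, wUsE, wUrS, wUrE, zWsS, zWsE, zWrS, zWrE, zUsS, zUsE, zUrS, zUrE, yWsS, yWsE, yWrS, yWrE, yUsS, yUsE, yUrS, yUrE. Columns: Lo/A, Lo/C, Mid/A, Mid/C.
{wWsS, wUsS} → row (3,6) (3,6) (1,5) (7,1)
{wWsE, wUsE} → row (3,6) (3,6) (1,5) (8,5)
{wWrS, wUrS} → row (3,6) (3,6) (8,2) (7,1)
{wWrE, wUrE} → row (3,6) (3,6) (8,2) (8,5)
{zWsS, zWsE, zWrS, zWrE} → row (3,6) (3,6) (8,4) (8,4)
{zUsS, zUsE, zUrS, zUrE} → row (3,6) (3,6) (3,8) (3,8)
{yWsS, yWsE, yWrS, yWrE, yUsS, yUsE, yUrS, yUrE} → row (3,6) (3,6) (4,0) (4,0)
That's 7 distinct rows out of 24 strategies.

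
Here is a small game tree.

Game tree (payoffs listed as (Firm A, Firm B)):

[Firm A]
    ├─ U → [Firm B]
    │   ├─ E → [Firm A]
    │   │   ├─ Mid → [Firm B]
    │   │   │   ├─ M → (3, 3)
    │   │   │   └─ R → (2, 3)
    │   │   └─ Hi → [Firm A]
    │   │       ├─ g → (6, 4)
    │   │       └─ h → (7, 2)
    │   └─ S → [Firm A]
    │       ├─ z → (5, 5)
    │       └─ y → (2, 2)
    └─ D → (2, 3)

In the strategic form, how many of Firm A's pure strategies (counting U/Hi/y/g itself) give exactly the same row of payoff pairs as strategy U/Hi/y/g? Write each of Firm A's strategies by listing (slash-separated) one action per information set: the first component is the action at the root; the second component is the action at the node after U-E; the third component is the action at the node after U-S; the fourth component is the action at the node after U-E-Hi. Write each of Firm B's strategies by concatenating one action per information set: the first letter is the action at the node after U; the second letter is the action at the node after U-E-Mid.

1

Row for U/Hi/y/g (columns EM, ER, SM, SR): (6,4) (6,4) (2,2) (2,2).
Every one of Firm A's information sets is on the play path for some reply by Firm B when Firm A follows U/Hi/y/g.
Changing the action at any of them therefore changes at least one column, so only U/Hi/y/g itself gives this row.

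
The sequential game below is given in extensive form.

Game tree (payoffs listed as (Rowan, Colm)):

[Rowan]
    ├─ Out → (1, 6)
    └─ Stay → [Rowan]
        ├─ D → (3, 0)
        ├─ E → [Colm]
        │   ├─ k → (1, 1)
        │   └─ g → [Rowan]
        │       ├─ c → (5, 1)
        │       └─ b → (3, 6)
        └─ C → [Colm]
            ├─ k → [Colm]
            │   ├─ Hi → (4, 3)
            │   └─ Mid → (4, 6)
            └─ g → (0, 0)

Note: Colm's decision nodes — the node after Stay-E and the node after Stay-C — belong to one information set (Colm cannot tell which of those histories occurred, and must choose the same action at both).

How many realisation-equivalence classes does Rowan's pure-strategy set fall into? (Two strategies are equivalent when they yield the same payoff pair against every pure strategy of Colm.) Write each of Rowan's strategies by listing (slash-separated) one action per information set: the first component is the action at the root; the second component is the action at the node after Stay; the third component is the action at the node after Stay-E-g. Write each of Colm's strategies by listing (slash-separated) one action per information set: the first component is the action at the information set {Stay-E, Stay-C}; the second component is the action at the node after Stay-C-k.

5

Rowan has 12 pure strategies: Out/D/c, Out/D/b, Out/E/c, Out/E/b, Out/C/c, Out/C/b, Stay/D/c, Stay/D/b, Stay/E/c, Stay/E/b, Stay/C/c, Stay/C/b. Columns: k/Hi, k/Mid, g/Hi, g/Mid.
{Out/D/c, Out/D/b, Out/E/c, Out/E/b, Out/C/c, Out/C/b} → row (1,6) (1,6) (1,6) (1,6)
{Stay/D/c, Stay/D/b} → row (3,0) (3,0) (3,0) (3,0)
{Stay/E/c} → row (1,1) (1,1) (5,1) (5,1)
{Stay/E/b} → row (1,1) (1,1) (3,6) (3,6)
{Stay/C/c, Stay/C/b} → row (4,3) (4,6) (0,0) (0,0)
That's 5 distinct rows out of 12 strategies.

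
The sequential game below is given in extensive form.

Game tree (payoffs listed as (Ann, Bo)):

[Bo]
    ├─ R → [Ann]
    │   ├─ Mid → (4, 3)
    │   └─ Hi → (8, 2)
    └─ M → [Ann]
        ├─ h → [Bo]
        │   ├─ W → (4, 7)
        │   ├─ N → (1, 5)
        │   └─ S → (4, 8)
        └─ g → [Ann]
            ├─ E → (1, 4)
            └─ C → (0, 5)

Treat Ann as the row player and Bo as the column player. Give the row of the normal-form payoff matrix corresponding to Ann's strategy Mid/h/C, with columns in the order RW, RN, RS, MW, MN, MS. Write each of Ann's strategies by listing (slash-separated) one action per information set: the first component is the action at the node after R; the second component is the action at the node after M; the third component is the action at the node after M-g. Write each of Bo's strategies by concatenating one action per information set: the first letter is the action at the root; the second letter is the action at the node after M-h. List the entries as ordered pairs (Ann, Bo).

vs RW: Bo plays R → Ann plays Mid at [R] → (4, 3)
vs RN: Bo plays R → Ann plays Mid at [R] → (4, 3)
vs RS: Bo plays R → Ann plays Mid at [R] → (4, 3)
vs MW: Bo plays M → Ann plays h at [M] → Bo plays W at [M-h] → (4, 7)
vs MN: Bo plays M → Ann plays h at [M] → Bo plays N at [M-h] → (1, 5)
vs MS: Bo plays M → Ann plays h at [M] → Bo plays S at [M-h] → (4, 8)

(4,3) (4,3) (4,3) (4,7) (1,5) (4,8)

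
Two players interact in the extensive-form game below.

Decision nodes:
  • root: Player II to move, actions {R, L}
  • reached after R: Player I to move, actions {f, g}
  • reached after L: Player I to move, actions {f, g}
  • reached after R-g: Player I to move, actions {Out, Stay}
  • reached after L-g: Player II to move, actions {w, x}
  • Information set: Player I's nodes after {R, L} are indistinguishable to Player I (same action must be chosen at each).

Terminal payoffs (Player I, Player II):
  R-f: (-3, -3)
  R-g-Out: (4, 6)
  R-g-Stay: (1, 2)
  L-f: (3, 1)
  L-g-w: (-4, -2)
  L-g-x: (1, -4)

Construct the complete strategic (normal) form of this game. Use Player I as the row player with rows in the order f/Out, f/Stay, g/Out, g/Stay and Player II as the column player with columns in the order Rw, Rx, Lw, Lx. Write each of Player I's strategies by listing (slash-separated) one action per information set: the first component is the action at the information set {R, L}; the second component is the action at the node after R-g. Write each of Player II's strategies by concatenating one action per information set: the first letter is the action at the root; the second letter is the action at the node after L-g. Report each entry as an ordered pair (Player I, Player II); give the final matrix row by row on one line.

f/Out: (-3,-3) (-3,-3) (3,1) (3,1) | f/Stay: (-3,-3) (-3,-3) (3,1) (3,1) | g/Out: (4,6) (4,6) (-4,-2) (1,-4) | g/Stay: (1,2) (1,2) (-4,-2) (1,-4)

             Rw       Rx       Lw       Lx
 f/Out  (-3,-3)  (-3,-3)    (3,1)    (3,1)
f/Stay  (-3,-3)  (-3,-3)    (3,1)    (3,1)
 g/Out    (4,6)    (4,6)  (-4,-2)   (1,-4)
g/Stay    (1,2)    (1,2)  (-4,-2)   (1,-4)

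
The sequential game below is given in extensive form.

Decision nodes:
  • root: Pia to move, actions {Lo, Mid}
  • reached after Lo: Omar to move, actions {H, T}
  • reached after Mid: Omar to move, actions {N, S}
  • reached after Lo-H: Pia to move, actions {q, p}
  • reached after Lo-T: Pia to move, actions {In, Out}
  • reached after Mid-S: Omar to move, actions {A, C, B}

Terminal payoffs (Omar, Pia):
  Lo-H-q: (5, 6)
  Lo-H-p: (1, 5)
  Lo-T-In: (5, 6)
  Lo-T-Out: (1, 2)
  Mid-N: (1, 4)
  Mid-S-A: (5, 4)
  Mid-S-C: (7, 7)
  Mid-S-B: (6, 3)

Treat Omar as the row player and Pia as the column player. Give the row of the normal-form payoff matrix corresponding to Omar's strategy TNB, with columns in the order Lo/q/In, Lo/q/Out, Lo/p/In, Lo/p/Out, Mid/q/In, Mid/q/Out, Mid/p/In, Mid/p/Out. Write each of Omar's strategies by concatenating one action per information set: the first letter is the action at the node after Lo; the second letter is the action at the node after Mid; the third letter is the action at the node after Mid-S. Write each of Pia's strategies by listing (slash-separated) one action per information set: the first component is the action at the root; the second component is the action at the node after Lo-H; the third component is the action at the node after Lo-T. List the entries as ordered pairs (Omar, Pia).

(5,6) (1,2) (5,6) (1,2) (1,4) (1,4) (1,4) (1,4)

vs Lo/q/In: Pia plays Lo → Omar plays T at [Lo] → Pia plays In at [Lo-T] → (5, 6)
vs Lo/q/Out: Pia plays Lo → Omar plays T at [Lo] → Pia plays Out at [Lo-T] → (1, 2)
vs Lo/p/In: Pia plays Lo → Omar plays T at [Lo] → Pia plays In at [Lo-T] → (5, 6)
vs Lo/p/Out: Pia plays Lo → Omar plays T at [Lo] → Pia plays Out at [Lo-T] → (1, 2)
vs Mid/q/In: Pia plays Mid → Omar plays N at [Mid] → (1, 4)
vs Mid/q/Out: Pia plays Mid → Omar plays N at [Mid] → (1, 4)
vs Mid/p/In: Pia plays Mid → Omar plays N at [Mid] → (1, 4)
vs Mid/p/Out: Pia plays Mid → Omar plays N at [Mid] → (1, 4)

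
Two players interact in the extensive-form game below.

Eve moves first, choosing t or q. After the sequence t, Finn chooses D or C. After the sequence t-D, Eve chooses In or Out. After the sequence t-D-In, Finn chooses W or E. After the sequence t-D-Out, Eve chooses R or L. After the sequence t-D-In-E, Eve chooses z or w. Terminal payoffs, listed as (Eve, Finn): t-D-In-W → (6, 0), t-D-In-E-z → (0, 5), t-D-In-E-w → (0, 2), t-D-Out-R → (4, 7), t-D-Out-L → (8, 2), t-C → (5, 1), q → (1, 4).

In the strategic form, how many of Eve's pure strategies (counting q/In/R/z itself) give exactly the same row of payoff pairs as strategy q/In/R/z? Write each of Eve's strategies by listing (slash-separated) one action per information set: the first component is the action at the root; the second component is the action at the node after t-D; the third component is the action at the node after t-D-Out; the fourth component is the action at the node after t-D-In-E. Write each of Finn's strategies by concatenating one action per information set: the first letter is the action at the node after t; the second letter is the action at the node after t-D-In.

8

Row for q/In/R/z (columns DW, DE, CW, CE): (1,4) (1,4) (1,4) (1,4).
Under q/In/R/z, Eve's choice at the node after t-D and at the node after t-D-Out and at the node after t-D-In-E can never be reached regardless of what Finn does, so varying those choices leaves every outcome unchanged.
Holding the reachable choices fixed and varying the unreachable ones freely already gives 2 × 2 × 2 = 8 equivalent strategies.
No other strategy reproduces this row, so those 8 are the full class: q/In/R/z, q/In/R/w, q/In/L/z, q/In/L/w, q/Out/R/z, q/Out/R/w, q/Out/L/z, q/Out/L/w.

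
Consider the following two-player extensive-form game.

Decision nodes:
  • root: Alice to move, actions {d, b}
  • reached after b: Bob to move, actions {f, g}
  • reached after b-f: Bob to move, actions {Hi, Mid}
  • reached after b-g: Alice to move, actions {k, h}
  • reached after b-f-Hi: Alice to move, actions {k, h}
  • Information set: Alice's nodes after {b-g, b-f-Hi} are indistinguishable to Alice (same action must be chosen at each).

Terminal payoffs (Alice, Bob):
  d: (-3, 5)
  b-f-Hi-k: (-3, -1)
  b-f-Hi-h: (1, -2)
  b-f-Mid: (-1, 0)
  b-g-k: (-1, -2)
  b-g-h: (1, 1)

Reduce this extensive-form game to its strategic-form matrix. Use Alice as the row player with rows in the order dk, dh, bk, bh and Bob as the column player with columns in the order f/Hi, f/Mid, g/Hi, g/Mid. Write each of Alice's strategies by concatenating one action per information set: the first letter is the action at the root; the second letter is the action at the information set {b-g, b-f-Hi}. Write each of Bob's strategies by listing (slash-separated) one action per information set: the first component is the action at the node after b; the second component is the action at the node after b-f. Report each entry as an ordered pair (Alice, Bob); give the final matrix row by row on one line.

Row dk: f/Hi→(-3,5), f/Mid→(-3,5), g/Hi→(-3,5), g/Mid→(-3,5)
Row dh: f/Hi→(-3,5), f/Mid→(-3,5), g/Hi→(-3,5), g/Mid→(-3,5)
Row bk: f/Hi→(-3,-1), f/Mid→(-1,0), g/Hi→(-1,-2), g/Mid→(-1,-2)
Row bh: f/Hi→(1,-2), f/Mid→(-1,0), g/Hi→(1,1), g/Mid→(1,1)

dk: (-3,5) (-3,5) (-3,5) (-3,5) | dh: (-3,5) (-3,5) (-3,5) (-3,5) | bk: (-3,-1) (-1,0) (-1,-2) (-1,-2) | bh: (1,-2) (-1,0) (1,1) (1,1)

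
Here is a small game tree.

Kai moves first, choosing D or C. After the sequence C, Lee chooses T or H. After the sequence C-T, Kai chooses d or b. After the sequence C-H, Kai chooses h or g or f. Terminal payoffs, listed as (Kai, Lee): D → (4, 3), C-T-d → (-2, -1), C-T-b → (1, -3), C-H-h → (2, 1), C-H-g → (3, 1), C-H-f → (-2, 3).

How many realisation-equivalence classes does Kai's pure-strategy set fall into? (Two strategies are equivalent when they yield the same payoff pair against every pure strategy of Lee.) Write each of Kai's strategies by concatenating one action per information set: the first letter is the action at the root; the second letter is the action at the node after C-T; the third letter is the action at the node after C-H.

7

Kai has 12 pure strategies: Ddh, Ddg, Ddf, Dbh, Dbg, Dbf, Cdh, Cdg, Cdf, Cbh, Cbg, Cbf. Columns: T, H.
{Ddh, Ddg, Ddf, Dbh, Dbg, Dbf} → row (4,3) (4,3)
{Cdh} → row (-2,-1) (2,1)
{Cdg} → row (-2,-1) (3,1)
{Cdf} → row (-2,-1) (-2,3)
{Cbh} → row (1,-3) (2,1)
{Cbg} → row (1,-3) (3,1)
{Cbf} → row (1,-3) (-2,3)
That's 7 distinct rows out of 12 strategies.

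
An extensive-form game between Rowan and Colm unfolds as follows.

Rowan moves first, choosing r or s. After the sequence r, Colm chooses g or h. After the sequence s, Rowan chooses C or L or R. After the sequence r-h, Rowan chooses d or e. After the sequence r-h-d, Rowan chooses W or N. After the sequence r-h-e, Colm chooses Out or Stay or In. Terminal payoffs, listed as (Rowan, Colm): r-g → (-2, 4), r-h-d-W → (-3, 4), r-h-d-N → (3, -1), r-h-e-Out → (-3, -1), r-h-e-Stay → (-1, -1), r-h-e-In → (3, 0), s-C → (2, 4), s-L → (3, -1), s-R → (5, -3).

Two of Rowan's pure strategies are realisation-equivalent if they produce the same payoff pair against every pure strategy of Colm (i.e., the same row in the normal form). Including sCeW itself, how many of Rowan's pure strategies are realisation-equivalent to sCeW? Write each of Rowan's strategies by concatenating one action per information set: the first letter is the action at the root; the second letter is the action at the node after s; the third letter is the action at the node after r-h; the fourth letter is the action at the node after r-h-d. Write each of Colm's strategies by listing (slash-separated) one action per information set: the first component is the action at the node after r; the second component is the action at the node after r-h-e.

Row for sCeW (columns g/Out, g/Stay, g/In, h/Out, h/Stay, h/In): (2,4) (2,4) (2,4) (2,4) (2,4) (2,4).
Under sCeW, Rowan's choice at the node after r-h and at the node after r-h-d can never be reached regardless of what Colm does, so varying those choices leaves every outcome unchanged.
Holding the reachable choices fixed and varying the unreachable ones freely already gives 2 × 2 = 4 equivalent strategies.
No other strategy reproduces this row, so those 4 are the full class: sCdW, sCdN, sCeW, sCeN.

4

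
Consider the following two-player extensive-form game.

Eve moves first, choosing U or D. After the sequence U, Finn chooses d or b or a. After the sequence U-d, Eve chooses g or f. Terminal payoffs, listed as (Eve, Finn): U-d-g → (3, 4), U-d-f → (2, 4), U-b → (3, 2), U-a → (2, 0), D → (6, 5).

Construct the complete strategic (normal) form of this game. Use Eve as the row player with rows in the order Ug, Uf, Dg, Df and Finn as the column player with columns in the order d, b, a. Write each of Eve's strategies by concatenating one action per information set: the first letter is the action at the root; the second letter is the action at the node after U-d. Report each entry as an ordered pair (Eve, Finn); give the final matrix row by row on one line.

Row Ug: d→(3,4), b→(3,2), a→(2,0)
Row Uf: d→(2,4), b→(3,2), a→(2,0)
Row Dg: d→(6,5), b→(6,5), a→(6,5)
Row Df: d→(6,5), b→(6,5), a→(6,5)

Ug: (3,4) (3,2) (2,0) | Uf: (2,4) (3,2) (2,0) | Dg: (6,5) (6,5) (6,5) | Df: (6,5) (6,5) (6,5)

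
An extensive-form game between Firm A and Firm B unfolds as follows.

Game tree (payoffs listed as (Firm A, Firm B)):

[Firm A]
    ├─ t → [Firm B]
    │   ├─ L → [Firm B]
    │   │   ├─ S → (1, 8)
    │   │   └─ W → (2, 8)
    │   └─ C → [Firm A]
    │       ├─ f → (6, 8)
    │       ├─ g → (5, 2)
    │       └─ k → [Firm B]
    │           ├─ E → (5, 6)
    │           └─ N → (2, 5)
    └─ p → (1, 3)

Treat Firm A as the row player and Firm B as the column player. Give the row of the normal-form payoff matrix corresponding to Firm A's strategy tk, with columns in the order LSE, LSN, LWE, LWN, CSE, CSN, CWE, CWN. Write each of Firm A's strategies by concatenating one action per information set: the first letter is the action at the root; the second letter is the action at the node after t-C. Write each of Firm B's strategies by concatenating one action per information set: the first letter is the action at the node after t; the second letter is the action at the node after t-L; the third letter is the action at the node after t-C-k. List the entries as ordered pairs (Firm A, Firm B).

(1,8) (1,8) (2,8) (2,8) (5,6) (2,5) (5,6) (2,5)

vs LSE: Firm A plays t → Firm B plays L at [t] → Firm B plays S at [t-L] → (1, 8)
vs LSN: Firm A plays t → Firm B plays L at [t] → Firm B plays S at [t-L] → (1, 8)
vs LWE: Firm A plays t → Firm B plays L at [t] → Firm B plays W at [t-L] → (2, 8)
vs LWN: Firm A plays t → Firm B plays L at [t] → Firm B plays W at [t-L] → (2, 8)
vs CSE: Firm A plays t → Firm B plays C at [t] → Firm A plays k at [t-C] → Firm B plays E at [t-C-k] → (5, 6)
vs CSN: Firm A plays t → Firm B plays C at [t] → Firm A plays k at [t-C] → Firm B plays N at [t-C-k] → (2, 5)
vs CWE: Firm A plays t → Firm B plays C at [t] → Firm A plays k at [t-C] → Firm B plays E at [t-C-k] → (5, 6)
vs CWN: Firm A plays t → Firm B plays C at [t] → Firm A plays k at [t-C] → Firm B plays N at [t-C-k] → (2, 5)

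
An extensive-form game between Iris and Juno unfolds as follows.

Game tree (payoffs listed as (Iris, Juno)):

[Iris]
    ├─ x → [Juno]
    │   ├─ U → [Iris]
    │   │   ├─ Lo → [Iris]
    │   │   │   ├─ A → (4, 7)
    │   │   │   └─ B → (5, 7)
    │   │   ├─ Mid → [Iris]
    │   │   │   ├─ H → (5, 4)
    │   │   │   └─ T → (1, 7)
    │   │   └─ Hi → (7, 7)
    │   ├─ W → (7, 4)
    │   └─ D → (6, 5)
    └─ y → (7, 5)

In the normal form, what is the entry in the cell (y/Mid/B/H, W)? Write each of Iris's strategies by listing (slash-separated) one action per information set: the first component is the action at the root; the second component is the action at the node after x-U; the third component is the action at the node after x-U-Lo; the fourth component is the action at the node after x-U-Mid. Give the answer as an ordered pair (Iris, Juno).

Trace the play path from the root:
  Iris plays y
→ terminal payoff (7, 5).
(Iris's choice at the node after x-U is never reached on this path, so it doesn't affect the outcome.)

(7, 5)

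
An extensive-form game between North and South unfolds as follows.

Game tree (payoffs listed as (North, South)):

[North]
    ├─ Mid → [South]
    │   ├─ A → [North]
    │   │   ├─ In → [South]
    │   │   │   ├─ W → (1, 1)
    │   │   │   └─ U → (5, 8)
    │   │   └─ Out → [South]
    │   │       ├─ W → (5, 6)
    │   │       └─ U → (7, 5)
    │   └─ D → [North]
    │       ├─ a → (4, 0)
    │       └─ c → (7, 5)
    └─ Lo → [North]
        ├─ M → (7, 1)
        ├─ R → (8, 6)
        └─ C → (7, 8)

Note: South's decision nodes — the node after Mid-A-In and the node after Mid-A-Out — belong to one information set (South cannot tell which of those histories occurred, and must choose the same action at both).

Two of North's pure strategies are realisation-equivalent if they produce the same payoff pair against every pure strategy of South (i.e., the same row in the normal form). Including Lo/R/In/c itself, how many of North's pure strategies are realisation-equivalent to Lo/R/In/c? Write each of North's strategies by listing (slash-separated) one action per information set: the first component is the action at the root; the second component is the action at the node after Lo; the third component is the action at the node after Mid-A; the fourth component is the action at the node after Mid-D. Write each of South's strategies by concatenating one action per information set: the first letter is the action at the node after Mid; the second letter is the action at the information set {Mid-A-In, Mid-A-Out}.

Row for Lo/R/In/c (columns AW, AU, DW, DU): (8,6) (8,6) (8,6) (8,6).
Under Lo/R/In/c, North's choice at the node after Mid-A and at the node after Mid-D can never be reached regardless of what South does, so varying those choices leaves every outcome unchanged.
Holding the reachable choices fixed and varying the unreachable ones freely already gives 2 × 2 = 4 equivalent strategies.
No other strategy reproduces this row, so those 4 are the full class: Lo/R/In/a, Lo/R/In/c, Lo/R/Out/a, Lo/R/Out/c.

4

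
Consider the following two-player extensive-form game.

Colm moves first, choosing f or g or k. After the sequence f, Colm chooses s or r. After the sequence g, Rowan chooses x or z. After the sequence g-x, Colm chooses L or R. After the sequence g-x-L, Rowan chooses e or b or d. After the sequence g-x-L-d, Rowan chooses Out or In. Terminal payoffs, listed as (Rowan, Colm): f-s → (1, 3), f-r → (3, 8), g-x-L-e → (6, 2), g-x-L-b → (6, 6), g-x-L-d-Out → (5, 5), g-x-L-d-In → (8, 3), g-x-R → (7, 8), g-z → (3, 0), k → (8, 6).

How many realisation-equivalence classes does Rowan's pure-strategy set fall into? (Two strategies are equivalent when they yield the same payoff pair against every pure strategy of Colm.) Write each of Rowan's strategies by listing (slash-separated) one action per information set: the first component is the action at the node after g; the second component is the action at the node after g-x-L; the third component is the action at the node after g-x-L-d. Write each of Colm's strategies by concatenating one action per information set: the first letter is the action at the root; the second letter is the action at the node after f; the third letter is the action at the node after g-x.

Rowan has 12 pure strategies: x/e/Out, x/e/In, x/b/Out, x/b/In, x/d/Out, x/d/In, z/e/Out, z/e/In, z/b/Out, z/b/In, z/d/Out, z/d/In. Columns: fsL, fsR, frL, frR, gsL, gsR, grL, grR, ksL, ksR, krL, krR.
{x/e/Out, x/e/In} → row (1,3) (1,3) (3,8) (3,8) (6,2) (7,8) (6,2) (7,8) (8,6) (8,6) (8,6) (8,6)
{x/b/Out, x/b/In} → row (1,3) (1,3) (3,8) (3,8) (6,6) (7,8) (6,6) (7,8) (8,6) (8,6) (8,6) (8,6)
{x/d/Out} → row (1,3) (1,3) (3,8) (3,8) (5,5) (7,8) (5,5) (7,8) (8,6) (8,6) (8,6) (8,6)
{x/d/In} → row (1,3) (1,3) (3,8) (3,8) (8,3) (7,8) (8,3) (7,8) (8,6) (8,6) (8,6) (8,6)
{z/e/Out, z/e/In, z/b/Out, z/b/In, z/d/Out, z/d/In} → row (1,3) (1,3) (3,8) (3,8) (3,0) (3,0) (3,0) (3,0) (8,6) (8,6) (8,6) (8,6)
That's 5 distinct rows out of 12 strategies.

5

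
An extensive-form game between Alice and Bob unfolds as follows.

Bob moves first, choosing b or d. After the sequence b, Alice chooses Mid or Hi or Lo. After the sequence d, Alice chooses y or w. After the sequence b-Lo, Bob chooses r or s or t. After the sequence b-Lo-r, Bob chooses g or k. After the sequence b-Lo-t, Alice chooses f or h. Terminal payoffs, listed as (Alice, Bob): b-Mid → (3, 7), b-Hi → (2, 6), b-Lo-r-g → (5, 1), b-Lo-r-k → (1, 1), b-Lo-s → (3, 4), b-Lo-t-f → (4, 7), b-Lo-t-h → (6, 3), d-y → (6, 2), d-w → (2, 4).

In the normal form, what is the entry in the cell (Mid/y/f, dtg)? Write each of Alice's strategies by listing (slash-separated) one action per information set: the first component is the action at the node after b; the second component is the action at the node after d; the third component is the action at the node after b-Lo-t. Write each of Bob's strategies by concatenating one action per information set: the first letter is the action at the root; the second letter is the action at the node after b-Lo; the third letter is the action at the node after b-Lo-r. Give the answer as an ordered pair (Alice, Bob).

Trace the play path from the root:
  Bob plays d
  Alice plays y at [d]
→ terminal payoff (6, 2).
(Alice's choice at the node after b is never reached on this path, so it doesn't affect the outcome.)

(6, 2)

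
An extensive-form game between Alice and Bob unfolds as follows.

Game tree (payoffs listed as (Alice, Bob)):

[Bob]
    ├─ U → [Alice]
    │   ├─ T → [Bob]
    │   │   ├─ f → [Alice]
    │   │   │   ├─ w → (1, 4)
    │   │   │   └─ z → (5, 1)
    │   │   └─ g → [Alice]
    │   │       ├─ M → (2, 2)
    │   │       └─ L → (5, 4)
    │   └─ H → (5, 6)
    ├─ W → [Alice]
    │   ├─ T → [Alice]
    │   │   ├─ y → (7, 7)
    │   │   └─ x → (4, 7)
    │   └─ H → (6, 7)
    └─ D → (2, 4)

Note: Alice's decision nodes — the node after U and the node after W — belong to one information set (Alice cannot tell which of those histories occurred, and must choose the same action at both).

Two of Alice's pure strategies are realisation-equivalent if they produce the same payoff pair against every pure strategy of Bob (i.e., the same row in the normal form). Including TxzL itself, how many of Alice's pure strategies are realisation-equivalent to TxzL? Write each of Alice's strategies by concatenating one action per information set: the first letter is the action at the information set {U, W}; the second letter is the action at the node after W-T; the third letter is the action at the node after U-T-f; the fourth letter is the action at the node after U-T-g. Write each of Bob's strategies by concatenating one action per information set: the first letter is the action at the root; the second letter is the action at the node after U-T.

Row for TxzL (columns Uf, Ug, Wf, Wg, Df, Dg): (5,1) (5,4) (4,7) (4,7) (2,4) (2,4).
Every one of Alice's information sets is on the play path for some reply by Bob when Alice follows TxzL.
Changing the action at any of them therefore changes at least one column, so only TxzL itself gives this row.

1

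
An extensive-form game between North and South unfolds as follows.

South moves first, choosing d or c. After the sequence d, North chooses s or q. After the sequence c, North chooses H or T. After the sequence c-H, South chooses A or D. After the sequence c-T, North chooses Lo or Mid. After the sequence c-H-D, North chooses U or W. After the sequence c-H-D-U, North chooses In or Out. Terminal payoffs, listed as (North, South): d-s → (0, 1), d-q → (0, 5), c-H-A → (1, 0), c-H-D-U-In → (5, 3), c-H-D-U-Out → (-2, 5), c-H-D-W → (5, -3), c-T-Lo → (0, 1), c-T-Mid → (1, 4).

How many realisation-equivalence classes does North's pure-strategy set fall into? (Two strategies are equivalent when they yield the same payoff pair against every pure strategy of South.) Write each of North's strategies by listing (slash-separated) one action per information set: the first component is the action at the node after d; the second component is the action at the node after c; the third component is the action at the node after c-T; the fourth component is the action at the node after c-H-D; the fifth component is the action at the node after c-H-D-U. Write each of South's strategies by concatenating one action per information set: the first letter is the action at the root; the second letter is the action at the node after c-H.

10

North has 32 pure strategies: s/H/Lo/U/In, s/H/Lo/U/Out, s/H/Lo/W/In, s/H/Lo/W/Out, s/H/Mid/U/In, s/H/Mid/U/Out, s/H/Mid/W/In, s/H/Mid/W/Out, s/T/Lo/U/In, s/T/Lo/U/Out, s/T/Lo/W/In, s/T/Lo/W/Out, s/T/Mid/U/In, s/T/Mid/U/Out, s/T/Mid/W/In, s/T/Mid/W/Out, q/H/Lo/U/In, q/H/Lo/U/Out, q/H/Lo/W/In, q/H/Lo/W/Out, q/H/Mid/U/In, q/H/Mid/U/Out, q/H/Mid/W/In, q/H/Mid/W/Out, q/T/Lo/U/In, q/T/Lo/U/Out, q/T/Lo/W/In, q/T/Lo/W/Out, q/T/Mid/U/In, q/T/Mid/U/Out, q/T/Mid/W/In, q/T/Mid/W/Out. Columns: dA, dD, cA, cD.
{s/H/Lo/U/In, s/H/Mid/U/In} → row (0,1) (0,1) (1,0) (5,3)
{s/H/Lo/U/Out, s/H/Mid/U/Out} → row (0,1) (0,1) (1,0) (-2,5)
{s/H/Lo/W/In, s/H/Lo/W/Out, s/H/Mid/W/In, s/H/Mid/W/Out} → row (0,1) (0,1) (1,0) (5,-3)
{s/T/Lo/U/In, s/T/Lo/U/Out, s/T/Lo/W/In, s/T/Lo/W/Out} → row (0,1) (0,1) (0,1) (0,1)
{s/T/Mid/U/In, s/T/Mid/U/Out, s/T/Mid/W/In, s/T/Mid/W/Out} → row (0,1) (0,1) (1,4) (1,4)
{q/H/Lo/U/In, q/H/Mid/U/In} → row (0,5) (0,5) (1,0) (5,3)
{q/H/Lo/U/Out, q/H/Mid/U/Out} → row (0,5) (0,5) (1,0) (-2,5)
{q/H/Lo/W/In, q/H/Lo/W/Out, q/H/Mid/W/In, q/H/Mid/W/Out} → row (0,5) (0,5) (1,0) (5,-3)
{q/T/Lo/U/In, q/T/Lo/U/Out, q/T/Lo/W/In, q/T/Lo/W/Out} → row (0,5) (0,5) (0,1) (0,1)
{q/T/Mid/U/In, q/T/Mid/U/Out, q/T/Mid/W/In, q/T/Mid/W/Out} → row (0,5) (0,5) (1,4) (1,4)
That's 10 distinct rows out of 32 strategies.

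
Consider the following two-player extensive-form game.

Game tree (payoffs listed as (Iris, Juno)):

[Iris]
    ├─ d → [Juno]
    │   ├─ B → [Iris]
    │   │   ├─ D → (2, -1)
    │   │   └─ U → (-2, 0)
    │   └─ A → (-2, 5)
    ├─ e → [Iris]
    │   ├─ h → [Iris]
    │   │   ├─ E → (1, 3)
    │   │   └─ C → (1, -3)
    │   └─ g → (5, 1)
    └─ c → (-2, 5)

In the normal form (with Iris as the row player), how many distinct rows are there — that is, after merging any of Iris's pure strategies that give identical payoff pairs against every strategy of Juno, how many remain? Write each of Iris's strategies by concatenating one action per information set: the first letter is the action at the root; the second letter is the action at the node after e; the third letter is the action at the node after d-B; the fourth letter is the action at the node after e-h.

Iris has 24 pure strategies: dhDE, dhDC, dhUE, dhUC, dgDE, dgDC, dgUE, dgUC, ehDE, ehDC, ehUE, ehUC, egDE, egDC, egUE, egUC, chDE, chDC, chUE, chUC, cgDE, cgDC, cgUE, cgUC. Columns: B, A.
{dhDE, dhDC, dgDE, dgDC} → row (2,-1) (-2,5)
{dhUE, dhUC, dgUE, dgUC} → row (-2,0) (-2,5)
{ehDE, ehUE} → row (1,3) (1,3)
{ehDC, ehUC} → row (1,-3) (1,-3)
{egDE, egDC, egUE, egUC} → row (5,1) (5,1)
{chDE, chDC, chUE, chUC, cgDE, cgDC, cgUE, cgUC} → row (-2,5) (-2,5)
That's 6 distinct rows out of 24 strategies.

6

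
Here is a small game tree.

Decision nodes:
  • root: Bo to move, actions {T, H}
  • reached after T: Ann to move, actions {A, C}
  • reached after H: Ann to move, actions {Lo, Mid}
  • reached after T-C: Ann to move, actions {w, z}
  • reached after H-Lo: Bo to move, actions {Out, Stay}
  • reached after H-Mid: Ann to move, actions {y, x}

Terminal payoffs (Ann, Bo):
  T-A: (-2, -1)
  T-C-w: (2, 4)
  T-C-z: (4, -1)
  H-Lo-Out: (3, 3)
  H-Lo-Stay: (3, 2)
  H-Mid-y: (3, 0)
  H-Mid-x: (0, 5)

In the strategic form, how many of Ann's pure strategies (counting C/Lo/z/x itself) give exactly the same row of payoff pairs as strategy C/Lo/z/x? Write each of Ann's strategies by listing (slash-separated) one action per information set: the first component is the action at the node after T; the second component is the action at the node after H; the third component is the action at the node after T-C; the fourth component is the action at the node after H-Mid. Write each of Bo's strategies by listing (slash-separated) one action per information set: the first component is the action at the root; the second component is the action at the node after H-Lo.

Row for C/Lo/z/x (columns T/Out, T/Stay, H/Out, H/Stay): (4,-1) (4,-1) (3,3) (3,2).
Under C/Lo/z/x, Ann's choice at the node after H-Mid can never be reached regardless of what Bo does, so varying those choices leaves every outcome unchanged.
Holding the reachable choices fixed and varying the unreachable one freely already gives 2 equivalent strategies.
No other strategy reproduces this row, so those 2 are the full class: C/Lo/z/y, C/Lo/z/x.

2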